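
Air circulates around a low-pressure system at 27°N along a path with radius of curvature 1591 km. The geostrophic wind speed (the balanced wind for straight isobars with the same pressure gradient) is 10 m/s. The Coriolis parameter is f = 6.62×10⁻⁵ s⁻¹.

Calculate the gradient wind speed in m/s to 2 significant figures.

Around a low, centrifugal force acts outward with Coriolis, so pressure-gradient force balances both:
(1/ρ)|∂P/∂n| = fV + V²/R  →  V² + fR·V − fR·V_g = 0
With fR = 6.62×10⁻⁵ × 1591×10³ m = 105 m/s:
V = [−fR + √((fR)² + 4 fR V_g)]/2 = [−105 + √(105² + 4×105×10)]/2 = 9.2 m/s
Subgeostrophic (V < V_g = 10 m/s), as expected around a low.

9.2 m/s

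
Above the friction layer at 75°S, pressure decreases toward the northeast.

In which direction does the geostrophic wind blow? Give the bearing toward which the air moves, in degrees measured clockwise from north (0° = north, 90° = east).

315°

The pressure-gradient force points toward the northeast (bearing 045°).
Geostrophic balance: in the Southern Hemisphere the Coriolis force deflects motion to the left, so the geostrophic wind blows 90° to the left of the pressure-gradient force (low pressure on the right).
Rotating 045° by 90° counterclockwise gives 315° — the wind blows toward the northwest.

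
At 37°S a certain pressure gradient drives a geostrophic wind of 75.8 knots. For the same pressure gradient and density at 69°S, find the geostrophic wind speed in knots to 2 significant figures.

With the same pressure gradient and density, V_g ∝ 1/f ∝ 1/sin φ.
V₂ = V₁ · sin φ₁ / sin φ₂ = 75.8 × sin 37° / sin 69°
V₂ = 75.8 × 0.6018/0.9336 = 49 knots

49 knots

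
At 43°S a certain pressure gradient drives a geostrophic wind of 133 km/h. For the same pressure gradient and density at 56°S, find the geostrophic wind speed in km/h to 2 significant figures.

With the same pressure gradient and density, V_g ∝ 1/f ∝ 1/sin φ.
V₂ = V₁ · sin φ₁ / sin φ₂ = 133 × sin 43° / sin 56°
V₂ = 133 × 0.6820/0.8290 = 110 km/h

110 km/h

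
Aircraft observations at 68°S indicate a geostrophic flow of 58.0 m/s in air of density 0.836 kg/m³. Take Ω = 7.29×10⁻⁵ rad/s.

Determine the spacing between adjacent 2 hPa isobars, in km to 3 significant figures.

30.5 km

Coriolis parameter at 68°S:
f = 2Ω sin φ = 2 × 7.29×10⁻⁵ × sin 68° = 1.35×10⁻⁴ s⁻¹
Geostrophic balance rearranged: |∂P/∂n| = f ρ V_g
|∂P/∂n| = 1.35×10⁻⁴ × 0.836 × 58.0 = 6.55×10⁻³ Pa/m
Isobar spacing: Δn = ΔP/|∂P/∂n| = 200 Pa / 6.55×10⁻³ Pa/m = 30512 m ≈ 30.5 km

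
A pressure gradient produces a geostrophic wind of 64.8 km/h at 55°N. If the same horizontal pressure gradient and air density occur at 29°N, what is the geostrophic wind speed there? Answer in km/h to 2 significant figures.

110 km/h

With the same pressure gradient and density, V_g ∝ 1/f ∝ 1/sin φ.
V₂ = V₁ · sin φ₁ / sin φ₂ = 64.8 × sin 55° / sin 29°
V₂ = 64.8 × 0.8192/0.4848 = 110 km/h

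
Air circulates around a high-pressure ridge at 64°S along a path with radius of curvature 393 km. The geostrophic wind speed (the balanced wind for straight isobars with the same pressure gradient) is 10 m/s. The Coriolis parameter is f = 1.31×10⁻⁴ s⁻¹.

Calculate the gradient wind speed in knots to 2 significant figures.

26 knots

Around a high, pressure-gradient force acts outward with centrifugal, so Coriolis balances both:
fV = (1/ρ)|∂P/∂n| + V²/R  →  V² − fR·V + fR·V_g = 0
With fR = 1.31×10⁻⁴ × 393×10³ m = 51.5 m/s:
V = [fR − √((fR)² − 4 fR V_g)]/2 = [51.5 − √(51.5² − 4×51.5×10)]/2 = 13.6 m/s
Supergeostrophic (V > V_g = 10 m/s), as expected around a high.
Converting: 13.6 m/s × 1.944 = 26 knots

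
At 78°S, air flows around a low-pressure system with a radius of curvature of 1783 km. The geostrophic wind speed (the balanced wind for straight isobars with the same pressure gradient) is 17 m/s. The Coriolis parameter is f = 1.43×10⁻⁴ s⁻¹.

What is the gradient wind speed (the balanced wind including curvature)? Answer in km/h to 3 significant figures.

57.6 km/h

Around a low, centrifugal force acts outward with Coriolis, so pressure-gradient force balances both:
(1/ρ)|∂P/∂n| = fV + V²/R  →  V² + fR·V − fR·V_g = 0
With fR = 1.43×10⁻⁴ × 1783×10³ m = 255 m/s:
V = [−fR + √((fR)² + 4 fR V_g)]/2 = [−255 + √(255² + 4×255×17)]/2 = 16 m/s
Subgeostrophic (V < V_g = 17 m/s), as expected around a low.
Converting: 16 m/s × 3.6 = 57.6 km/h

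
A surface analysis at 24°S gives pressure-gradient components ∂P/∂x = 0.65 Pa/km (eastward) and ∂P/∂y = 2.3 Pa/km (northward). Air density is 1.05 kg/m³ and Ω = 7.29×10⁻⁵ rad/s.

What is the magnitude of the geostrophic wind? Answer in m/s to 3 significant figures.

38.4 m/s

Coriolis parameter at 24°S:
f = 2Ω sin φ = 2 × 7.29×10⁻⁵ × sin 24° = 5.93×10⁻⁵ s⁻¹
In the Southern Hemisphere f is negative: f = −5.93×10⁻⁵ s⁻¹.
Component geostrophic relations (x east, y north):
u_g = −(1/(fρ)) ∂P/∂y,  v_g = (1/(fρ)) ∂P/∂x
u_g = −(2.3×10⁻³)/(−5.93×10⁻⁵ × 1.05) = 36.9 m/s;  v_g = (0.65×10⁻³)/(−5.93×10⁻⁵ × 1.05) = −10.4 m/s
|V_g| = √(u_g² + v_g²) = 38.4 m/s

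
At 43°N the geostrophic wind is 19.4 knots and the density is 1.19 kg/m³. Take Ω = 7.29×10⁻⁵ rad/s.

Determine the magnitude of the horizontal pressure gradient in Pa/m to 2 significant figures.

Coriolis parameter at 43°N:
f = 2Ω sin φ = 2 × 7.29×10⁻⁵ × sin 43° = 9.94×10⁻⁵ s⁻¹
Wind speed in SI: 19.4 knots = 9.98 m/s
Geostrophic balance rearranged: |∂P/∂n| = f ρ V_g
|∂P/∂n| = 9.94×10⁻⁵ × 1.19 × 9.98 = 1.18×10⁻³ Pa/m

1.2×10⁻³ Pa/m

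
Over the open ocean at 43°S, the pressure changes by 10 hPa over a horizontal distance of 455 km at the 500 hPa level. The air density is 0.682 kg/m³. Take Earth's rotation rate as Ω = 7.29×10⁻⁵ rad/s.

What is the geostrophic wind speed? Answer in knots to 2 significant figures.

Coriolis parameter at 43°S:
f = 2Ω sin φ = 2 × 7.29×10⁻⁵ × sin 43° = 9.94×10⁻⁵ s⁻¹
Pressure gradient: |∂P/∂n| = 1000 Pa / 455000 m = 2.20×10⁻³ Pa/m
Geostrophic balance (pressure-gradient force = Coriolis force):
V_g = (1/(fρ)) |∂P/∂n| = 2.20×10⁻³ / (9.94×10⁻⁵ × 0.682) = 32.4 m/s
Converting: 32.4 m/s × 1.944 = 63 knots

63 knots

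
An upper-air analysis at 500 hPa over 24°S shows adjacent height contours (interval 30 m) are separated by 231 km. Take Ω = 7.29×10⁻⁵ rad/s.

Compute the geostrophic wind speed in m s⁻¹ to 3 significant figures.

Coriolis parameter at 24°S:
f = 2Ω sin φ = 2 × 7.29×10⁻⁵ × sin 24° = 5.93×10⁻⁵ s⁻¹
Height gradient: |∂Z/∂n| = 30 m / 231000 m = 1.30×10⁻⁴
On a pressure surface, geostrophic balance gives V_g = (g/f)|∂Z/∂n|:
V_g = 9.81 × 1.30×10⁻⁴ / 5.93×10⁻⁵ = 21.5 m/s

21.5 m s⁻¹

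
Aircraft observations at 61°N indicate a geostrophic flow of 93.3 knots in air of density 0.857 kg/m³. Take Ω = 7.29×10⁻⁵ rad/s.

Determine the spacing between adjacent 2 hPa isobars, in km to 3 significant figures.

Coriolis parameter at 61°N:
f = 2Ω sin φ = 2 × 7.29×10⁻⁵ × sin 61° = 1.28×10⁻⁴ s⁻¹
Wind speed in SI: 93.3 knots = 48.0 m/s
Geostrophic balance rearranged: |∂P/∂n| = f ρ V_g
|∂P/∂n| = 1.28×10⁻⁴ × 0.857 × 48.0 = 5.25×10⁻³ Pa/m
Isobar spacing: Δn = ΔP/|∂P/∂n| = 200 Pa / 5.25×10⁻³ Pa/m = 38129 m ≈ 38.1 km

38.1 km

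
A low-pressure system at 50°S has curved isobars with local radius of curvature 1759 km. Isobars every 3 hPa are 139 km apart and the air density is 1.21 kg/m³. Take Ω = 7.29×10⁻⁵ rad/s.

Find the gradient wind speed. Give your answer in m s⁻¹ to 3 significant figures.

Coriolis parameter at 50°S:
f = 2Ω sin φ = 2 × 7.29×10⁻⁵ × sin 50° = 1.12×10⁻⁴ s⁻¹
Pressure gradient: |∂P/∂n| = 300 Pa / 139000 m = 2.16×10⁻³ Pa/m
Geostrophic speed: V_g = |∂P/∂n|/(fρ) = 2.16×10⁻³/(1.12×10⁻⁴ × 1.21) = 16.0 m/s
Around a low, centrifugal force acts outward with Coriolis, so pressure-gradient force balances both:
(1/ρ)|∂P/∂n| = fV + V²/R  →  V² + fR·V − fR·V_g = 0
With fR = 1.12×10⁻⁴ × 1759×10³ m = 196 m/s:
V = [−fR + √((fR)² + 4 fR V_g)]/2 = [−196 + √(196² + 4×196×16)]/2 = 14.8 m/s
Subgeostrophic (V < V_g = 16 m/s), as expected around a low.

14.8 m s⁻¹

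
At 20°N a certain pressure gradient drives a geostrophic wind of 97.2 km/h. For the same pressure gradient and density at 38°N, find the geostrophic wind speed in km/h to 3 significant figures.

54.0 km/h

With the same pressure gradient and density, V_g ∝ 1/f ∝ 1/sin φ.
V₂ = V₁ · sin φ₁ / sin φ₂ = 97.2 × sin 20° / sin 38°
V₂ = 97.2 × 0.3420/0.6157 = 54.0 km/h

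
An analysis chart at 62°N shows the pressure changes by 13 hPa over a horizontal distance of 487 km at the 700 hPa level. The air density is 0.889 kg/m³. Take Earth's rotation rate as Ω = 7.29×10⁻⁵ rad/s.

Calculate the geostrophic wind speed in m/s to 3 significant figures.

23.3 m/s

Coriolis parameter at 62°N:
f = 2Ω sin φ = 2 × 7.29×10⁻⁵ × sin 62° = 1.29×10⁻⁴ s⁻¹
Pressure gradient: |∂P/∂n| = 1300 Pa / 487000 m = 2.67×10⁻³ Pa/m
Geostrophic balance (pressure-gradient force = Coriolis force):
V_g = (1/(fρ)) |∂P/∂n| = 2.67×10⁻³ / (1.29×10⁻⁴ × 0.889) = 23.3 m/s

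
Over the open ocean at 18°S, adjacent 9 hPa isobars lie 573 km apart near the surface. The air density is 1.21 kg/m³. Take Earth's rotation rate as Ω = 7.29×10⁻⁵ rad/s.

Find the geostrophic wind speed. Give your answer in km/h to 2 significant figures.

Coriolis parameter at 18°S:
f = 2Ω sin φ = 2 × 7.29×10⁻⁵ × sin 18° = 4.51×10⁻⁵ s⁻¹
Pressure gradient: |∂P/∂n| = 900 Pa / 573000 m = 1.57×10⁻³ Pa/m
Geostrophic balance (pressure-gradient force = Coriolis force):
V_g = (1/(fρ)) |∂P/∂n| = 1.57×10⁻³ / (4.51×10⁻⁵ × 1.21) = 28.8 m/s
Converting: 28.8 m/s × 3.6 = 100 km/h

100 km/h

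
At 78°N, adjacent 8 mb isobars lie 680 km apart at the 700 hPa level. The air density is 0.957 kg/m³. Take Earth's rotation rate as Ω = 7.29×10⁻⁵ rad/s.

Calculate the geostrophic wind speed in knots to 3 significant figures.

16.8 knots

Coriolis parameter at 78°N:
f = 2Ω sin φ = 2 × 7.29×10⁻⁵ × sin 78° = 1.43×10⁻⁴ s⁻¹
Pressure gradient: |∂P/∂n| = 800 Pa / 680000 m = 1.18×10⁻³ Pa/m
Geostrophic balance (pressure-gradient force = Coriolis force):
V_g = (1/(fρ)) |∂P/∂n| = 1.18×10⁻³ / (1.43×10⁻⁴ × 0.957) = 8.62 m/s
Converting: 8.62 m/s × 1.944 = 16.8 knots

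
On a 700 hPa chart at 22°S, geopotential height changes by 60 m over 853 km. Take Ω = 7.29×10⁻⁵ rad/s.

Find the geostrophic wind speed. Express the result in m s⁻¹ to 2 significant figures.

Coriolis parameter at 22°S:
f = 2Ω sin φ = 2 × 7.29×10⁻⁵ × sin 22° = 5.46×10⁻⁵ s⁻¹
Height gradient: |∂Z/∂n| = 60 m / 853000 m = 7.03×10⁻⁵
On a pressure surface, geostrophic balance gives V_g = (g/f)|∂Z/∂n|:
V_g = 9.81 × 7.03×10⁻⁵ / 5.46×10⁻⁵ = 12.6 m/s

13 m s⁻¹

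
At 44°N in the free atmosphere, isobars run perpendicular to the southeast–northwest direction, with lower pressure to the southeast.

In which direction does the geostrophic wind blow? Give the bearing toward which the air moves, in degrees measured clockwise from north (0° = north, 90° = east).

225°

The pressure-gradient force points toward the southeast (bearing 135°).
Geostrophic balance: in the Northern Hemisphere the Coriolis force deflects motion to the right, so the geostrophic wind blows 90° to the right of the pressure-gradient force (low pressure on the left).
Rotating 135° by 90° clockwise gives 225° — the wind blows toward the southwest.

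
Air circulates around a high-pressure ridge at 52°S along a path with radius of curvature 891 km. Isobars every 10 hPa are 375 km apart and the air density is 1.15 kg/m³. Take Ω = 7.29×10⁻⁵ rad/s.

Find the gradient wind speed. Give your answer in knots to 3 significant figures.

53.8 knots

Coriolis parameter at 52°S:
f = 2Ω sin φ = 2 × 7.29×10⁻⁵ × sin 52° = 1.15×10⁻⁴ s⁻¹
Pressure gradient: |∂P/∂n| = 1000 Pa / 375000 m = 2.67×10⁻³ Pa/m
Geostrophic speed: V_g = |∂P/∂n|/(fρ) = 2.67×10⁻³/(1.15×10⁻⁴ × 1.15) = 20.2 m/s
Around a high, pressure-gradient force acts outward with centrifugal, so Coriolis balances both:
fV = (1/ρ)|∂P/∂n| + V²/R  →  V² − fR·V + fR·V_g = 0
With fR = 1.15×10⁻⁴ × 891×10³ m = 102 m/s:
V = [fR − √((fR)² − 4 fR V_g)]/2 = [102 − √(102² − 4×102×20.2)]/2 = 27.7 m/s
Supergeostrophic (V > V_g = 20.2 m/s), as expected around a high.
Converting: 27.7 m/s × 1.944 = 53.8 knots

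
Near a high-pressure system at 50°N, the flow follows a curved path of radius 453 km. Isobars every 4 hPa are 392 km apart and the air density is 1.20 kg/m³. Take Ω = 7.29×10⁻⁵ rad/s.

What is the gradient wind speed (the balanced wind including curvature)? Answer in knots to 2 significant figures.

Coriolis parameter at 50°N:
f = 2Ω sin φ = 2 × 7.29×10⁻⁵ × sin 50° = 1.12×10⁻⁴ s⁻¹
Pressure gradient: |∂P/∂n| = 400 Pa / 392000 m = 1.02×10⁻³ Pa/m
Geostrophic speed: V_g = |∂P/∂n|/(fρ) = 1.02×10⁻³/(1.12×10⁻⁴ × 1.20) = 7.61 m/s
Around a high, pressure-gradient force acts outward with centrifugal, so Coriolis balances both:
fV = (1/ρ)|∂P/∂n| + V²/R  →  V² − fR·V + fR·V_g = 0
With fR = 1.12×10⁻⁴ × 453×10³ m = 50.6 m/s:
V = [fR − √((fR)² − 4 fR V_g)]/2 = [50.6 − √(50.6² − 4×50.6×7.61)]/2 = 9.34 m/s
Supergeostrophic (V > V_g = 7.61 m/s), as expected around a high.
Converting: 9.34 m/s × 1.944 = 18 knots

18 knots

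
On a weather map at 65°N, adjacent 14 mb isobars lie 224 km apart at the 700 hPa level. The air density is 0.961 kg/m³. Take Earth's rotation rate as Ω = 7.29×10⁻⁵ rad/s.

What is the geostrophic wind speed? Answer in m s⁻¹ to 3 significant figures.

Coriolis parameter at 65°N:
f = 2Ω sin φ = 2 × 7.29×10⁻⁵ × sin 65° = 1.32×10⁻⁴ s⁻¹
Pressure gradient: |∂P/∂n| = 1400 Pa / 224000 m = 6.25×10⁻³ Pa/m
Geostrophic balance (pressure-gradient force = Coriolis force):
V_g = (1/(fρ)) |∂P/∂n| = 6.25×10⁻³ / (1.32×10⁻⁴ × 0.961) = 49.2 m/s

49.2 m s⁻¹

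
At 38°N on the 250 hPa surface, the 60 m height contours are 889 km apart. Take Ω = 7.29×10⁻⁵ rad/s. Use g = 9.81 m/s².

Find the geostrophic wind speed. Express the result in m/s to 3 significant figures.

7.38 m/s

Coriolis parameter at 38°N:
f = 2Ω sin φ = 2 × 7.29×10⁻⁵ × sin 38° = 8.98×10⁻⁵ s⁻¹
Height gradient: |∂Z/∂n| = 60 m / 889000 m = 6.75×10⁻⁵
On a pressure surface, geostrophic balance gives V_g = (g/f)|∂Z/∂n|:
V_g = 9.81 × 6.75×10⁻⁵ / 8.98×10⁻⁵ = 7.38 m/s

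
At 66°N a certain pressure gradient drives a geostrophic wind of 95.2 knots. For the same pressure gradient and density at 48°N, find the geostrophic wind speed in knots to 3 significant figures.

117 knots

With the same pressure gradient and density, V_g ∝ 1/f ∝ 1/sin φ.
V₂ = V₁ · sin φ₁ / sin φ₂ = 95.2 × sin 66° / sin 48°
V₂ = 95.2 × 0.9135/0.7431 = 117 knots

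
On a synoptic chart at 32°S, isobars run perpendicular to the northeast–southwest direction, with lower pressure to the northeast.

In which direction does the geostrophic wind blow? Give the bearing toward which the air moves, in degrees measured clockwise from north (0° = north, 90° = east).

The pressure-gradient force points toward the northeast (bearing 045°).
Geostrophic balance: in the Southern Hemisphere the Coriolis force deflects motion to the left, so the geostrophic wind blows 90° to the left of the pressure-gradient force (low pressure on the right).
Rotating 045° by 90° counterclockwise gives 315° — the wind blows toward the northwest.

315°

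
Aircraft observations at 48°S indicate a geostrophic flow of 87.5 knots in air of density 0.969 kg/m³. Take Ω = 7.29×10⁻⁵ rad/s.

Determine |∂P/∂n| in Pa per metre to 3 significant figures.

4.73×10⁻³ Pa/m

Coriolis parameter at 48°S:
f = 2Ω sin φ = 2 × 7.29×10⁻⁵ × sin 48° = 1.08×10⁻⁴ s⁻¹
Wind speed in SI: 87.5 knots = 45.0 m/s
Geostrophic balance rearranged: |∂P/∂n| = f ρ V_g
|∂P/∂n| = 1.08×10⁻⁴ × 0.969 × 45.0 = 4.73×10⁻³ Pa/m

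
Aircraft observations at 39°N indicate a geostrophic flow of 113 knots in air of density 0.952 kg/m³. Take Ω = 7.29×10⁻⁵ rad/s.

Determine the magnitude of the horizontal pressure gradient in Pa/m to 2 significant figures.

5.1×10⁻³ Pa/m

Coriolis parameter at 39°N:
f = 2Ω sin φ = 2 × 7.29×10⁻⁵ × sin 39° = 9.18×10⁻⁵ s⁻¹
Wind speed in SI: 113 knots = 58.1 m/s
Geostrophic balance rearranged: |∂P/∂n| = f ρ V_g
|∂P/∂n| = 9.18×10⁻⁵ × 0.952 × 58.1 = 5.08×10⁻³ Pa/m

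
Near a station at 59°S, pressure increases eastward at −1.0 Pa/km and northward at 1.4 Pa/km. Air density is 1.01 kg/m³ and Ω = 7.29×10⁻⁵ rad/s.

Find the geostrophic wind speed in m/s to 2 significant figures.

14 m/s

Coriolis parameter at 59°S:
f = 2Ω sin φ = 2 × 7.29×10⁻⁵ × sin 59° = 1.25×10⁻⁴ s⁻¹
In the Southern Hemisphere f is negative: f = −1.25×10⁻⁴ s⁻¹.
Component geostrophic relations (x east, y north):
u_g = −(1/(fρ)) ∂P/∂y,  v_g = (1/(fρ)) ∂P/∂x
u_g = −(1.4×10⁻³)/(−1.25×10⁻⁴ × 1.01) = 11.1 m/s;  v_g = (−1.0×10⁻³)/(−1.25×10⁻⁴ × 1.01) = 7.92 m/s
|V_g| = √(u_g² + v_g²) = 13.6 m/s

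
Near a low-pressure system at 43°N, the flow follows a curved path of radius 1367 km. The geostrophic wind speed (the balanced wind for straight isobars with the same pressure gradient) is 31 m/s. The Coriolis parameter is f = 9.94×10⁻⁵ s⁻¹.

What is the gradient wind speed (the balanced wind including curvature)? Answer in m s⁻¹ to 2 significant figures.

Around a low, centrifugal force acts outward with Coriolis, so pressure-gradient force balances both:
(1/ρ)|∂P/∂n| = fV + V²/R  →  V² + fR·V − fR·V_g = 0
With fR = 9.94×10⁻⁵ × 1367×10³ m = 136 m/s:
V = [−fR + √((fR)² + 4 fR V_g)]/2 = [−136 + √(136² + 4×136×31)]/2 = 26 m/s
Subgeostrophic (V < V_g = 31 m/s), as expected around a low.

26 m s⁻¹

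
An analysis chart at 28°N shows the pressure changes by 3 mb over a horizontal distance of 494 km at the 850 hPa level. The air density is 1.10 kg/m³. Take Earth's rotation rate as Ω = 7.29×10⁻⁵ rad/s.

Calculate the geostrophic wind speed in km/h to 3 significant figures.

29.0 km/h

Coriolis parameter at 28°N:
f = 2Ω sin φ = 2 × 7.29×10⁻⁵ × sin 28° = 6.84×10⁻⁵ s⁻¹
Pressure gradient: |∂P/∂n| = 300 Pa / 494000 m = 6.07×10⁻⁴ Pa/m
Geostrophic balance (pressure-gradient force = Coriolis force):
V_g = (1/(fρ)) |∂P/∂n| = 6.07×10⁻⁴ / (6.84×10⁻⁵ × 1.10) = 8.07 m/s
Converting: 8.07 m/s × 3.6 = 29.0 km/h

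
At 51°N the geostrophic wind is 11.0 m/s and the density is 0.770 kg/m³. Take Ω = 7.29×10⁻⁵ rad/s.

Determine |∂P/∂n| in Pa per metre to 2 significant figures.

9.6×10⁻⁴ Pa/m

Coriolis parameter at 51°N:
f = 2Ω sin φ = 2 × 7.29×10⁻⁵ × sin 51° = 1.13×10⁻⁴ s⁻¹
Geostrophic balance rearranged: |∂P/∂n| = f ρ V_g
|∂P/∂n| = 1.13×10⁻⁴ × 0.770 × 11.0 = 9.60×10⁻⁴ Pa/m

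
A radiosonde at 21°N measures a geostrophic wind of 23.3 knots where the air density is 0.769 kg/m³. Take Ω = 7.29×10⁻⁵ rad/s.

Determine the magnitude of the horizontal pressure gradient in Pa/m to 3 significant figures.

4.82×10⁻⁴ Pa/m

Coriolis parameter at 21°N:
f = 2Ω sin φ = 2 × 7.29×10⁻⁵ × sin 21° = 5.23×10⁻⁵ s⁻¹
Wind speed in SI: 23.3 knots = 12.0 m/s
Geostrophic balance rearranged: |∂P/∂n| = f ρ V_g
|∂P/∂n| = 5.23×10⁻⁵ × 0.769 × 12.0 = 4.82×10⁻⁴ Pa/m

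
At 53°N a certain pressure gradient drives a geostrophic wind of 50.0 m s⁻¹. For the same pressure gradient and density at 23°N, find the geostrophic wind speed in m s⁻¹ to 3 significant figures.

With the same pressure gradient and density, V_g ∝ 1/f ∝ 1/sin φ.
V₂ = V₁ · sin φ₁ / sin φ₂ = 50.0 × sin 53° / sin 23°
V₂ = 50.0 × 0.7986/0.3907 = 102 m s⁻¹

102 m s⁻¹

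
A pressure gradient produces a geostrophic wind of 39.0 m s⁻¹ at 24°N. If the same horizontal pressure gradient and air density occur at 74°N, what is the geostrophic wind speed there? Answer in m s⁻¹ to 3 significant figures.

16.5 m s⁻¹

With the same pressure gradient and density, V_g ∝ 1/f ∝ 1/sin φ.
V₂ = V₁ · sin φ₁ / sin φ₂ = 39.0 × sin 24° / sin 74°
V₂ = 39.0 × 0.4067/0.9613 = 16.5 m s⁻¹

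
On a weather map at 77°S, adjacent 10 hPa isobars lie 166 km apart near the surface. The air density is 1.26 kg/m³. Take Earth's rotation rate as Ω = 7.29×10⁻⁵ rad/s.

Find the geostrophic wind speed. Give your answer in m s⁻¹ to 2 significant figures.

34 m s⁻¹

Coriolis parameter at 77°S:
f = 2Ω sin φ = 2 × 7.29×10⁻⁵ × sin 77° = 1.42×10⁻⁴ s⁻¹
Pressure gradient: |∂P/∂n| = 1000 Pa / 166000 m = 6.02×10⁻³ Pa/m
Geostrophic balance (pressure-gradient force = Coriolis force):
V_g = (1/(fρ)) |∂P/∂n| = 6.02×10⁻³ / (1.42×10⁻⁴ × 1.26) = 33.7 m/s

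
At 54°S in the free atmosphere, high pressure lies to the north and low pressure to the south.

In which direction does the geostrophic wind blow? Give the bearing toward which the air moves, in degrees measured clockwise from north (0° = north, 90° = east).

090°

The pressure-gradient force points toward the south (bearing 180°).
Geostrophic balance: in the Southern Hemisphere the Coriolis force deflects motion to the left, so the geostrophic wind blows 90° to the left of the pressure-gradient force (low pressure on the right).
Rotating 180° by 90° counterclockwise gives 090° — the wind blows toward the east.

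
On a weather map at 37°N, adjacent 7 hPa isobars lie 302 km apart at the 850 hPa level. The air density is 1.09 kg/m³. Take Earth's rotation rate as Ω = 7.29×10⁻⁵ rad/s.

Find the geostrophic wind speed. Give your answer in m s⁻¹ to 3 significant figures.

Coriolis parameter at 37°N:
f = 2Ω sin φ = 2 × 7.29×10⁻⁵ × sin 37° = 8.77×10⁻⁵ s⁻¹
Pressure gradient: |∂P/∂n| = 700 Pa / 302000 m = 2.32×10⁻³ Pa/m
Geostrophic balance (pressure-gradient force = Coriolis force):
V_g = (1/(fρ)) |∂P/∂n| = 2.32×10⁻³ / (8.77×10⁻⁵ × 1.09) = 24.2 m/s

24.2 m s⁻¹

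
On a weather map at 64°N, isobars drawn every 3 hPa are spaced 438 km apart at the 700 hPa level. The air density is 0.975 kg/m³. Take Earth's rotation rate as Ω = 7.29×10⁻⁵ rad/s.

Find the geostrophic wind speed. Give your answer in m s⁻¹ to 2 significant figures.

5.4 m s⁻¹

Coriolis parameter at 64°N:
f = 2Ω sin φ = 2 × 7.29×10⁻⁵ × sin 64° = 1.31×10⁻⁴ s⁻¹
Pressure gradient: |∂P/∂n| = 300 Pa / 438000 m = 6.85×10⁻⁴ Pa/m
Geostrophic balance (pressure-gradient force = Coriolis force):
V_g = (1/(fρ)) |∂P/∂n| = 6.85×10⁻⁴ / (1.31×10⁻⁴ × 0.975) = 5.36 m/s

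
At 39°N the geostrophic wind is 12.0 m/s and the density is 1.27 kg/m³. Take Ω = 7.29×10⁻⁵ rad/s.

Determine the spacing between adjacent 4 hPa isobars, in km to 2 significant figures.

290 km

Coriolis parameter at 39°N:
f = 2Ω sin φ = 2 × 7.29×10⁻⁵ × sin 39° = 9.18×10⁻⁵ s⁻¹
Geostrophic balance rearranged: |∂P/∂n| = f ρ V_g
|∂P/∂n| = 9.18×10⁻⁵ × 1.27 × 12.0 = 1.40×10⁻³ Pa/m
Isobar spacing: Δn = ΔP/|∂P/∂n| = 400 Pa / 1.40×10⁻³ Pa/m = 286052 m ≈ 290 km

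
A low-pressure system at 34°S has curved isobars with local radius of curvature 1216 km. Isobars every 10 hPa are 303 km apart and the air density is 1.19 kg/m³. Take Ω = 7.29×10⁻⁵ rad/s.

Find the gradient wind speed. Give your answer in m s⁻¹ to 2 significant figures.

Coriolis parameter at 34°S:
f = 2Ω sin φ = 2 × 7.29×10⁻⁵ × sin 34° = 8.15×10⁻⁵ s⁻¹
Pressure gradient: |∂P/∂n| = 1000 Pa / 303000 m = 3.30×10⁻³ Pa/m
Geostrophic speed: V_g = |∂P/∂n|/(fρ) = 3.30×10⁻³/(8.15×10⁻⁵ × 1.19) = 34.0 m/s
Around a low, centrifugal force acts outward with Coriolis, so pressure-gradient force balances both:
(1/ρ)|∂P/∂n| = fV + V²/R  →  V² + fR·V − fR·V_g = 0
With fR = 8.15×10⁻⁵ × 1216×10³ m = 99.1 m/s:
V = [−fR + √((fR)² + 4 fR V_g)]/2 = [−99.1 + √(99.1² + 4×99.1×34)]/2 = 26.8 m/s
Subgeostrophic (V < V_g = 34 m/s), as expected around a low.

27 m s⁻¹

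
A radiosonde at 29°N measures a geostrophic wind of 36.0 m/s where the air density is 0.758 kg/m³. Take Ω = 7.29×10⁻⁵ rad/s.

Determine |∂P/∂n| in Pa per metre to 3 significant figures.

Coriolis parameter at 29°N:
f = 2Ω sin φ = 2 × 7.29×10⁻⁵ × sin 29° = 7.07×10⁻⁵ s⁻¹
Geostrophic balance rearranged: |∂P/∂n| = f ρ V_g
|∂P/∂n| = 7.07×10⁻⁵ × 0.758 × 36.0 = 1.93×10⁻³ Pa/m

1.93×10⁻³ Pa/m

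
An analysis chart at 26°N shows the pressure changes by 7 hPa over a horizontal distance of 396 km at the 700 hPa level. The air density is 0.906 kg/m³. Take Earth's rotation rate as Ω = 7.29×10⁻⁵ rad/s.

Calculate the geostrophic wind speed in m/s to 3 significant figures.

30.5 m/s

Coriolis parameter at 26°N:
f = 2Ω sin φ = 2 × 7.29×10⁻⁵ × sin 26° = 6.39×10⁻⁵ s⁻¹
Pressure gradient: |∂P/∂n| = 700 Pa / 396000 m = 1.77×10⁻³ Pa/m
Geostrophic balance (pressure-gradient force = Coriolis force):
V_g = (1/(fρ)) |∂P/∂n| = 1.77×10⁻³ / (6.39×10⁻⁵ × 0.906) = 30.5 m/s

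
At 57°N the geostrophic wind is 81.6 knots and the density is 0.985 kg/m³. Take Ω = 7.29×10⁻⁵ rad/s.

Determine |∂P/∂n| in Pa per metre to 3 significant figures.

Coriolis parameter at 57°N:
f = 2Ω sin φ = 2 × 7.29×10⁻⁵ × sin 57° = 1.22×10⁻⁴ s⁻¹
Wind speed in SI: 81.6 knots = 42.0 m/s
Geostrophic balance rearranged: |∂P/∂n| = f ρ V_g
|∂P/∂n| = 1.22×10⁻⁴ × 0.985 × 42.0 = 5.06×10⁻³ Pa/m

5.06×10⁻³ Pa/m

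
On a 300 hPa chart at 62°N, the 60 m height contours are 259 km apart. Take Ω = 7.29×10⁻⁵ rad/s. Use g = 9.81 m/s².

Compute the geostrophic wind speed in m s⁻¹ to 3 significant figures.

17.7 m s⁻¹

Coriolis parameter at 62°N:
f = 2Ω sin φ = 2 × 7.29×10⁻⁵ × sin 62° = 1.29×10⁻⁴ s⁻¹
Height gradient: |∂Z/∂n| = 60 m / 259000 m = 2.32×10⁻⁴
On a pressure surface, geostrophic balance gives V_g = (g/f)|∂Z/∂n|:
V_g = 9.81 × 2.32×10⁻⁴ / 1.29×10⁻⁴ = 17.7 m/s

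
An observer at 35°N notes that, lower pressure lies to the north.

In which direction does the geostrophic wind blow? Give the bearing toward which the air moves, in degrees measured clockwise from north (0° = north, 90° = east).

090°

The pressure-gradient force points toward the north (bearing 000°).
Geostrophic balance: in the Northern Hemisphere the Coriolis force deflects motion to the right, so the geostrophic wind blows 90° to the right of the pressure-gradient force (low pressure on the left).
Rotating 000° by 90° clockwise gives 090° — the wind blows toward the east.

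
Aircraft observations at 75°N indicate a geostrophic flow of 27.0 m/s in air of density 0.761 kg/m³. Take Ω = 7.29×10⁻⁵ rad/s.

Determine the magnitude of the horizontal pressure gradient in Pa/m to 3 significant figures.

Coriolis parameter at 75°N:
f = 2Ω sin φ = 2 × 7.29×10⁻⁵ × sin 75° = 1.41×10⁻⁴ s⁻¹
Geostrophic balance rearranged: |∂P/∂n| = f ρ V_g
|∂P/∂n| = 1.41×10⁻⁴ × 0.761 × 27.0 = 2.89×10⁻³ Pa/m

2.89×10⁻³ Pa/m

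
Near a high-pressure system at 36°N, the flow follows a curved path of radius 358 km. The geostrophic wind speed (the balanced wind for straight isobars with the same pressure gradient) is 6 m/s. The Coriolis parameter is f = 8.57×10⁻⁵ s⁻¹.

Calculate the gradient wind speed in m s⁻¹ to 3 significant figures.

8.18 m s⁻¹

Around a high, pressure-gradient force acts outward with centrifugal, so Coriolis balances both:
fV = (1/ρ)|∂P/∂n| + V²/R  →  V² − fR·V + fR·V_g = 0
With fR = 8.57×10⁻⁵ × 358×10³ m = 30.7 m/s:
V = [fR − √((fR)² − 4 fR V_g)]/2 = [30.7 − √(30.7² − 4×30.7×6)]/2 = 8.18 m/s
Supergeostrophic (V > V_g = 6 m/s), as expected around a high.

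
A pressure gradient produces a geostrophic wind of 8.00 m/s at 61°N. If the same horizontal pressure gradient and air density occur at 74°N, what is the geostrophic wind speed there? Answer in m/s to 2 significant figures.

7.3 m/s

With the same pressure gradient and density, V_g ∝ 1/f ∝ 1/sin φ.
V₂ = V₁ · sin φ₁ / sin φ₂ = 8.00 × sin 61° / sin 74°
V₂ = 8.00 × 0.8746/0.9613 = 7.3 m/s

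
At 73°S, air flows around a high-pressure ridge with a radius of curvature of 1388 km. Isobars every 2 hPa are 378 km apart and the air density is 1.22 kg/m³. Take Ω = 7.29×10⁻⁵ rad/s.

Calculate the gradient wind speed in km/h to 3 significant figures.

Coriolis parameter at 73°S:
f = 2Ω sin φ = 2 × 7.29×10⁻⁵ × sin 73° = 1.39×10⁻⁴ s⁻¹
Pressure gradient: |∂P/∂n| = 200 Pa / 378000 m = 5.29×10⁻⁴ Pa/m
Geostrophic speed: V_g = |∂P/∂n|/(fρ) = 5.29×10⁻⁴/(1.39×10⁻⁴ × 1.22) = 3.11 m/s
Around a high, pressure-gradient force acts outward with centrifugal, so Coriolis balances both:
fV = (1/ρ)|∂P/∂n| + V²/R  →  V² − fR·V + fR·V_g = 0
With fR = 1.39×10⁻⁴ × 1388×10³ m = 194 m/s:
V = [fR − √((fR)² − 4 fR V_g)]/2 = [194 − √(194² − 4×194×3.11)]/2 = 3.16 m/s
Supergeostrophic (V > V_g = 3.11 m/s), as expected around a high.
Converting: 3.16 m/s × 3.6 = 11.4 km/h

11.4 km/h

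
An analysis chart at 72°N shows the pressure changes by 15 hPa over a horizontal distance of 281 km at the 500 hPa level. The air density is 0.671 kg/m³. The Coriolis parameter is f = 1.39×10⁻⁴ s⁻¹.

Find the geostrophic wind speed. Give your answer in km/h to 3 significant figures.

206 km/h

Pressure gradient: |∂P/∂n| = 1500 Pa / 281000 m = 5.34×10⁻³ Pa/m
Geostrophic balance (pressure-gradient force = Coriolis force):
V_g = (1/(fρ)) |∂P/∂n| = 5.34×10⁻³ / (1.39×10⁻⁴ × 0.671) = 57.2 m/s
Converting: 57.2 m/s × 3.6 = 206 km/h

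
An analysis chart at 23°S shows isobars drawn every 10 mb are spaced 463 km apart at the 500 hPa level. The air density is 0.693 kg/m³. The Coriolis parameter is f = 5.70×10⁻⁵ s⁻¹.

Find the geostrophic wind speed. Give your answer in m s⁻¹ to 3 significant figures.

54.7 m s⁻¹

Pressure gradient: |∂P/∂n| = 1000 Pa / 463000 m = 2.16×10⁻³ Pa/m
Geostrophic balance (pressure-gradient force = Coriolis force):
V_g = (1/(fρ)) |∂P/∂n| = 2.16×10⁻³ / (5.70×10⁻⁵ × 0.693) = 54.7 m/s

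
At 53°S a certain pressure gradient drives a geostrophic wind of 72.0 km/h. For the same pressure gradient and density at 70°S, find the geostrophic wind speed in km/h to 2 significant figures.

61 km/h

With the same pressure gradient and density, V_g ∝ 1/f ∝ 1/sin φ.
V₂ = V₁ · sin φ₁ / sin φ₂ = 72.0 × sin 53° / sin 70°
V₂ = 72.0 × 0.7986/0.9397 = 61 km/h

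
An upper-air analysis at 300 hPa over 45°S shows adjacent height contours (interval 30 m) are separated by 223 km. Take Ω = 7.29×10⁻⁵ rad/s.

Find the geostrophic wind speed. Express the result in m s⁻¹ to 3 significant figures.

12.8 m s⁻¹

Coriolis parameter at 45°S:
f = 2Ω sin φ = 2 × 7.29×10⁻⁵ × sin 45° = 1.03×10⁻⁴ s⁻¹
Height gradient: |∂Z/∂n| = 30 m / 223000 m = 1.35×10⁻⁴
On a pressure surface, geostrophic balance gives V_g = (g/f)|∂Z/∂n|:
V_g = 9.81 × 1.35×10⁻⁴ / 1.03×10⁻⁴ = 12.8 m/s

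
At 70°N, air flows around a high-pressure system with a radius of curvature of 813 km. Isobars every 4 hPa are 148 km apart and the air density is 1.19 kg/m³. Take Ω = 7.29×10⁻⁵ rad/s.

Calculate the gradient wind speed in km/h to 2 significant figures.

Coriolis parameter at 70°N:
f = 2Ω sin φ = 2 × 7.29×10⁻⁵ × sin 70° = 1.37×10⁻⁴ s⁻¹
Pressure gradient: |∂P/∂n| = 400 Pa / 148000 m = 2.70×10⁻³ Pa/m
Geostrophic speed: V_g = |∂P/∂n|/(fρ) = 2.70×10⁻³/(1.37×10⁻⁴ × 1.19) = 16.6 m/s
Around a high, pressure-gradient force acts outward with centrifugal, so Coriolis balances both:
fV = (1/ρ)|∂P/∂n| + V²/R  →  V² − fR·V + fR·V_g = 0
With fR = 1.37×10⁻⁴ × 813×10³ m = 111 m/s:
V = [fR − √((fR)² − 4 fR V_g)]/2 = [111 − √(111² − 4×111×16.6)]/2 = 20.3 m/s
Supergeostrophic (V > V_g = 16.6 m/s), as expected around a high.
Converting: 20.3 m/s × 3.6 = 73 km/h

73 km/h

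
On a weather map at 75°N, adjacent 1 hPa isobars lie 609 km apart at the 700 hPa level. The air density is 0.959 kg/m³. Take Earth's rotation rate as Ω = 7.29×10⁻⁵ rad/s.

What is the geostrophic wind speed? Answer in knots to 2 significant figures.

Coriolis parameter at 75°N:
f = 2Ω sin φ = 2 × 7.29×10⁻⁵ × sin 75° = 1.41×10⁻⁴ s⁻¹
Pressure gradient: |∂P/∂n| = 100 Pa / 609000 m = 1.64×10⁻⁴ Pa/m
Geostrophic balance (pressure-gradient force = Coriolis force):
V_g = (1/(fρ)) |∂P/∂n| = 1.64×10⁻⁴ / (1.41×10⁻⁴ × 0.959) = 1.22 m/s
Converting: 1.22 m/s × 1.944 = 2.4 knots

2.4 knots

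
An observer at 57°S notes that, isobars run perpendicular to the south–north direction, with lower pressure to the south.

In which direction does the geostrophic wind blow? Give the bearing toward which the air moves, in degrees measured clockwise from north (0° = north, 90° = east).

The pressure-gradient force points toward the south (bearing 180°).
Geostrophic balance: in the Southern Hemisphere the Coriolis force deflects motion to the left, so the geostrophic wind blows 90° to the left of the pressure-gradient force (low pressure on the right).
Rotating 180° by 90° counterclockwise gives 090° — the wind blows toward the east.

090°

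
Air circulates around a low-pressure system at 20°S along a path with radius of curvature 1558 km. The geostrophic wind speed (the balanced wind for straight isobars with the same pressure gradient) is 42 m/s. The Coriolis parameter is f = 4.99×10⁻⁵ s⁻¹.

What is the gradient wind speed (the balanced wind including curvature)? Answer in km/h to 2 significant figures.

Around a low, centrifugal force acts outward with Coriolis, so pressure-gradient force balances both:
(1/ρ)|∂P/∂n| = fV + V²/R  →  V² + fR·V − fR·V_g = 0
With fR = 4.99×10⁻⁵ × 1558×10³ m = 77.7 m/s:
V = [−fR + √((fR)² + 4 fR V_g)]/2 = [−77.7 + √(77.7² + 4×77.7×42)]/2 = 30.2 m/s
Subgeostrophic (V < V_g = 42 m/s), as expected around a low.
Converting: 30.2 m/s × 3.6 = 110 km/h

110 km/h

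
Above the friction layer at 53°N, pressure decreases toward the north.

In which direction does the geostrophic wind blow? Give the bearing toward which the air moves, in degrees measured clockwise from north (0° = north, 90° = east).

090°

The pressure-gradient force points toward the north (bearing 000°).
Geostrophic balance: in the Northern Hemisphere the Coriolis force deflects motion to the right, so the geostrophic wind blows 90° to the right of the pressure-gradient force (low pressure on the left).
Rotating 000° by 90° clockwise gives 090° — the wind blows toward the east.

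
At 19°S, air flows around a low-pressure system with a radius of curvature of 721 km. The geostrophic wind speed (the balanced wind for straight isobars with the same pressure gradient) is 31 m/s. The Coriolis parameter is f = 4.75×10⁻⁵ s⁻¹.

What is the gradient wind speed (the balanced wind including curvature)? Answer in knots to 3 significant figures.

Around a low, centrifugal force acts outward with Coriolis, so pressure-gradient force balances both:
(1/ρ)|∂P/∂n| = fV + V²/R  →  V² + fR·V − fR·V_g = 0
With fR = 4.75×10⁻⁵ × 721×10³ m = 34.2 m/s:
V = [−fR + √((fR)² + 4 fR V_g)]/2 = [−34.2 + √(34.2² + 4×34.2×31)]/2 = 19.7 m/s
Subgeostrophic (V < V_g = 31 m/s), as expected around a low.
Converting: 19.7 m/s × 1.944 = 38.3 knots

38.3 knots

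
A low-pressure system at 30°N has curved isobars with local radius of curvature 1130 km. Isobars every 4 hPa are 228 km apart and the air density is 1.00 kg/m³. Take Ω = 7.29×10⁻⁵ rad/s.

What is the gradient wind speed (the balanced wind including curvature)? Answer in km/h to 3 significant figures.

Coriolis parameter at 30°N:
f = 2Ω sin φ = 2 × 7.29×10⁻⁵ × sin 30° = 7.29×10⁻⁵ s⁻¹
Pressure gradient: |∂P/∂n| = 400 Pa / 228000 m = 1.75×10⁻³ Pa/m
Geostrophic speed: V_g = |∂P/∂n|/(fρ) = 1.75×10⁻³/(7.29×10⁻⁵ × 1.00) = 24.1 m/s
Around a low, centrifugal force acts outward with Coriolis, so pressure-gradient force balances both:
(1/ρ)|∂P/∂n| = fV + V²/R  →  V² + fR·V − fR·V_g = 0
With fR = 7.29×10⁻⁵ × 1130×10³ m = 82.4 m/s:
V = [−fR + √((fR)² + 4 fR V_g)]/2 = [−82.4 + √(82.4² + 4×82.4×24.1)]/2 = 19.5 m/s
Subgeostrophic (V < V_g = 24.1 m/s), as expected around a low.
Converting: 19.5 m/s × 3.6 = 70.1 km/h

70.1 km/h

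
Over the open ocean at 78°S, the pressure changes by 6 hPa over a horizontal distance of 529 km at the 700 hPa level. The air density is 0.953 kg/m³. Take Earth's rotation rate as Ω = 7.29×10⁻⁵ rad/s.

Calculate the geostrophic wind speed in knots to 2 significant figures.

Coriolis parameter at 78°S:
f = 2Ω sin φ = 2 × 7.29×10⁻⁵ × sin 78° = 1.43×10⁻⁴ s⁻¹
Pressure gradient: |∂P/∂n| = 600 Pa / 529000 m = 1.13×10⁻³ Pa/m
Geostrophic balance (pressure-gradient force = Coriolis force):
V_g = (1/(fρ)) |∂P/∂n| = 1.13×10⁻³ / (1.43×10⁻⁴ × 0.953) = 8.35 m/s
Converting: 8.35 m/s × 1.944 = 16 knots

16 knots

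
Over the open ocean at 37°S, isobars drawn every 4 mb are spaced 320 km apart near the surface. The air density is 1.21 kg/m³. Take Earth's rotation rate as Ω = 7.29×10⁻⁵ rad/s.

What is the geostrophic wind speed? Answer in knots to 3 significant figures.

22.9 knots

Coriolis parameter at 37°S:
f = 2Ω sin φ = 2 × 7.29×10⁻⁵ × sin 37° = 8.77×10⁻⁵ s⁻¹
Pressure gradient: |∂P/∂n| = 400 Pa / 320000 m = 1.25×10⁻³ Pa/m
Geostrophic balance (pressure-gradient force = Coriolis force):
V_g = (1/(fρ)) |∂P/∂n| = 1.25×10⁻³ / (8.77×10⁻⁵ × 1.21) = 11.8 m/s
Converting: 11.8 m/s × 1.944 = 22.9 knots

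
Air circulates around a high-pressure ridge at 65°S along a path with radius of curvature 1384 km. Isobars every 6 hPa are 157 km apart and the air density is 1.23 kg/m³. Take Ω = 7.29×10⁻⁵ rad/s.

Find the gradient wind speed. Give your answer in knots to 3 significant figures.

53.9 knots

Coriolis parameter at 65°S:
f = 2Ω sin φ = 2 × 7.29×10⁻⁵ × sin 65° = 1.32×10⁻⁴ s⁻¹
Pressure gradient: |∂P/∂n| = 600 Pa / 157000 m = 3.82×10⁻³ Pa/m
Geostrophic speed: V_g = |∂P/∂n|/(fρ) = 3.82×10⁻³/(1.32×10⁻⁴ × 1.23) = 23.5 m/s
Around a high, pressure-gradient force acts outward with centrifugal, so Coriolis balances both:
fV = (1/ρ)|∂P/∂n| + V²/R  →  V² − fR·V + fR·V_g = 0
With fR = 1.32×10⁻⁴ × 1384×10³ m = 183 m/s:
V = [fR − √((fR)² − 4 fR V_g)]/2 = [183 − √(183² − 4×183×23.5)]/2 = 27.7 m/s
Supergeostrophic (V > V_g = 23.5 m/s), as expected around a high.
Converting: 27.7 m/s × 1.944 = 53.9 knots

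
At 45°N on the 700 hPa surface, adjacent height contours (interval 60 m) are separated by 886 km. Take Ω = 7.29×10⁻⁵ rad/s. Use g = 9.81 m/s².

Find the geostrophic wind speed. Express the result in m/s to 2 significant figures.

6.4 m/s

Coriolis parameter at 45°N:
f = 2Ω sin φ = 2 × 7.29×10⁻⁵ × sin 45° = 1.03×10⁻⁴ s⁻¹
Height gradient: |∂Z/∂n| = 60 m / 886000 m = 6.77×10⁻⁵
On a pressure surface, geostrophic balance gives V_g = (g/f)|∂Z/∂n|:
V_g = 9.81 × 6.77×10⁻⁵ / 1.03×10⁻⁴ = 6.44 m/s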